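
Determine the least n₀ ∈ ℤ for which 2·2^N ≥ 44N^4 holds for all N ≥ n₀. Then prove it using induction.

At N = 22: 8388608 < 10307264, so the inequality fails and n₀ ≥ 23. We prove 2·2^N ≥ 44N^4 for all N ≥ 23.
Base case (N = 23): 2·2^N = 16777216 and 44N^4 = 12313004, so 16777216 ≥ 12313004.
Suppose the result is true for N = m, so 2·2^m ≥ 44m^4.
Then 2·2^(m + 1) = 2·(2·2^m) ≥ 2·(44m^4).
Also, for m ≥ 23 we have 2·(44m^4) ≥ 44(m+1)^4, since 2 ≥ (1 + 1/m)^4 for all m ≥ 23.
Combining, 2·2^(m + 1) ≥ 44(m+1)^4.
Hence, by induction on N, the claim holds for every N ≥ 23.
Hence the smallest such n₀ is 23.

n₀ = 23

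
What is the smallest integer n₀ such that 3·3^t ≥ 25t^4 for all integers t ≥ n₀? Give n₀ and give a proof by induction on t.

At t = 10: 177147 < 250000, so the inequality fails and n₀ ≥ 11. We prove 3·3^t ≥ 25t^4 for all t ≥ 11.
Base case (t = 11): 3·3^t = 531441 and 25t^4 = 366025, so 531441 ≥ 366025.
For the inductive step, assume it holds for an arbitrary j ≥ 11, so 3·3^j ≥ 25j^4.
Then 3·3^(j + 1) = 3·(3·3^j) ≥ 3·(25j^4).
Also, for j ≥ 11 we have 3·(25j^4) ≥ 25(j+1)^4, since 3 ≥ (1 + 1/j)^4 for all j ≥ 11.
Combining, 3·3^(j + 1) ≥ 25(j+1)^4.
Hence, by induction on t, the claim holds for every t ≥ 11.
Hence the smallest such n₀ is 11.

n₀ = 11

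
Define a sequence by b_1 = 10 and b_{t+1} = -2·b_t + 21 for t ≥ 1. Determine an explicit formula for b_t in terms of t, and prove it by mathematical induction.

Computing the first terms: b_1 = 10, b_2 = 1, b_3 = 19. This suggests b_t = 3(-2)^(t - 1) + 7.
When t = 1: the formula gives 10 = 10 = b_1.
Suppose the result is true for t = k, so b_k = 3(-2)^(k - 1) + 7.
Then b_{k+1} = -2·b_k + 21 = -2·(3(-2)^(k - 1) + 7) + 21 = 3(-2)^k + 7 = 3(-2)^((k+1) - 1) + 7,
which is the claimed formula at t = k+1.
Hence, by induction on t, the claim holds for every t ≥ 1.

b_t = 3(-2)^(t - 1) + 7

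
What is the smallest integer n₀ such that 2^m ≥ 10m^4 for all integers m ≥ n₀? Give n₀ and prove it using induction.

At m = 20: 1048576 < 1600000, so the inequality fails and n₀ ≥ 21. We prove 2^m ≥ 10m^4 for all m ≥ 21.
When m = 21: 2^m = 2097152 and 10m^4 = 1944810, so 2097152 ≥ 1944810.
Inductive step: assume the claim holds for m = j, so 2^j ≥ 10j^4.
Then 2^(j + 1) = 2·(2^j) ≥ 2·(10j^4).
Also, for j ≥ 21 we have 2·(10j^4) ≥ 10(j+1)^4, since 2 ≥ (1 + 1/j)^4 for all j ≥ 21.
Combining, 2^(j + 1) ≥ 10(j+1)^4.
By the principle of mathematical induction, the result holds for all m ≥ 21.
Hence the smallest such n₀ is 21.

n₀ = 21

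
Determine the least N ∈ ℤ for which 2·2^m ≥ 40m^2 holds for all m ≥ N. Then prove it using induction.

N = 12

At m = 11: 4096 < 4840, so the inequality fails and N ≥ 12. We prove 2·2^m ≥ 40m^2 for all m ≥ 12.
When m = 12: 2·2^m = 8192 and 40m^2 = 5760, so 8192 ≥ 5760.
Inductive step: assume the claim holds for m = r, so 2·2^r ≥ 40r^2.
Then 2·2^(r + 1) = 2·(2·2^r) ≥ 2·(40r^2).
Also, for r ≥ 12 we have 2·(40r^2) ≥ 40(r+1)^2, since 2 ≥ (1 + 1/r)^2 for all r ≥ 12.
Combining, 2·2^(r + 1) ≥ 40(r+1)^2.
By induction, the statement is established for all m ≥ 12.
Hence the smallest such N is 12.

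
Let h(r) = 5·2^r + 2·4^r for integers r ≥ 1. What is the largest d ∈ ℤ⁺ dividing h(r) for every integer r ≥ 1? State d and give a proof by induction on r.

Computing the first values: h(1) = 18 and h(2) = 52; gcd(18, 52) = 2, so d ≤ 2.
We prove 2 | 5·2^r + 2·4^r for all r ≥ 1 by induction on r.
When r = 1: h(1) = 18 = 2·(9), so 2 | h(1).
For the inductive step, assume it holds for an arbitrary k ≥ 1, i.e. 2 | h(k). Then
h(k+1) − 4·h(k) = (5·2^(k+1) + 2·4^(k+1)) − 4·(5·2^k + 2·4^k) = (5)·2^k·(2 − 4) = (-10)·2^k. Since 2 | h(k) by the inductive hypothesis, 2 | 4·h(k); and 2 | -10 since -10 = 2·-5. Therefore 2 | h(k+1).
By the principle of mathematical induction, the result holds for all r ≥ 1.
Therefore the largest such d is 2.

d = 2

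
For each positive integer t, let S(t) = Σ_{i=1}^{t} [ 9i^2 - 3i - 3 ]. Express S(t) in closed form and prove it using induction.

We claim S(t) = 3t(t^2 + t - 1) for all t ≥ 1.
Base case (t = 1): S(1) = 3, and the closed form gives 3. They agree.
Suppose the result is true for t = i, so S(i) = 3i(i^2 + i - 1).
Then S(i+1) = S(i) + (9i^2 + 15i + 3) = (3i(i^2 + i - 1)) + (9i^2 + 15i + 3).
Simplifying, S(i+1) = 3(i + 1)(i^2 + 3i + 1) = 3(i+1)((i+1)^2 + (i+1) - 1),
which is the closed form with t = i+1.
By induction, the statement is established for all t ≥ 1.

S(t) = 3t(t^2 + t - 1)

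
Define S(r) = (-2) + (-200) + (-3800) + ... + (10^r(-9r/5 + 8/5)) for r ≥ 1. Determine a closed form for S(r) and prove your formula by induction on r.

S(r) = 2·10^r(-r + 1) - 2

We claim S(r) = 2·10^r(-r + 1) - 2 for all r ≥ 1.
Base case (r = 1): S(1) = -2, and the closed form gives -2. They agree.
Inductive step: suppose the statement holds for some p ≥ 1, so S(p) = 2·10^p(-p + 1) - 2.
Then S(p+1) = S(p) + (10^p(-18p - 2)) = (2·10^p(-p + 1) - 2) + (10^p(-18p - 2)).
Simplifying, S(p+1) = -20·10^p·p - 2 = 2·10^(p+1)(-(p+1) + 1) - 2,
which is the closed form with r = p+1.
This completes the induction.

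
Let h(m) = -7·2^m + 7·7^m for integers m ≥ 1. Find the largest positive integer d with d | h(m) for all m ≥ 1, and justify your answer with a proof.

Computing the first values: h(1) = 35 and h(2) = 315; gcd(35, 315) = 35, so d ≤ 35.
We prove 35 | -7·2^m + 7·7^m for all m ≥ 1 by induction on m.
For the base case m = 1: h(1) = 35 = 35·(1), so 35 | h(1).
For the inductive step, assume it holds for an arbitrary p ≥ 1, i.e. 35 | h(p). Then
h(p+1) − 7·h(p) = (-7·2^(p+1) + 7·7^(p+1)) − 7·(-7·2^p + 7·7^p) = (-7)·2^p·(2 − 7) = (35)·2^p. Since 35 | h(p) by the inductive hypothesis, 35 | 7·h(p); and 35 | 35 since 35 = 35·1. Therefore 35 | h(p+1).
Hence, by induction on m, the claim holds for every m ≥ 1.
Therefore the largest such d is 35.

d = 35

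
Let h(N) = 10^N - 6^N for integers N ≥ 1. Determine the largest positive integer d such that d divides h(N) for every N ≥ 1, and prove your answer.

Computing the first values: h(1) = 4 and h(2) = 64; gcd(4, 64) = 4, so d ≤ 4.
We prove 4 | 10^N - 6^N for all N ≥ 1 by induction on N.
For the base case N = 1: h(1) = 4 = 4·(1), so 4 | h(1).
For the inductive step, assume it holds for an arbitrary k ≥ 1, i.e. 4 | h(k). Then
10^{k+1} − 6^{k+1} = 10·10^k − 6·6^k = 10·(10^k − 6^k) + (4)·6^k. The first term is divisible by 4 by the inductive hypothesis, and the second term (4)·6^k is divisible by 4 since 4 | 4. Hence 4 | h(k+1).
Hence, by induction on N, the claim holds for every N ≥ 1.
Therefore the largest such d is 4.

d = 4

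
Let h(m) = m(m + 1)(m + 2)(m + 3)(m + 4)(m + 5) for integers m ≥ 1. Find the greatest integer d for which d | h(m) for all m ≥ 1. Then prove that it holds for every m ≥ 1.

Computing the first values: h(1) = 720 and h(2) = 5040; gcd(720, 5040) = 720, so d ≤ 720.
We prove 720 | m(m + 1)(m + 2)(m + 3)(m + 4)(m + 5) for all m ≥ 1 by induction on m.
When m = 1: h(1) = 720 = 720·(1), so 720 | h(1).
For the inductive step, assume it holds for an arbitrary p ≥ 1, i.e. 720 | h(p). Then
h(p+1) − h(p) = (p+1)·(p+2)·(p+3)·(p+4)·(p+5)·(p+6) − p·(p+1)·(p+2)·(p+3)·(p+4)·(p+5) = (p+1)·(p+2)·(p+3)·(p+4)·(p+5)·[(p+6) − p] = 6·(p+1)·(p+2)·(p+3)·(p+4)·(p+5). The product of 5 consecutive integers is divisible by (5)! = 120, so h(p+1) − h(p) is divisible by 6·120 = 720. By the inductive hypothesis 720 | h(p), hence 720 | h(p+1).
By the principle of mathematical induction, the result holds for all m ≥ 1.
Therefore the largest such d is 720.

d = 720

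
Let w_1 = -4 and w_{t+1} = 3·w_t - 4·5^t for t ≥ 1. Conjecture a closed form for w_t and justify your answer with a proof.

w_t = 2·3^t - 2·5^t

Computing the first terms: w_1 = -4, w_2 = -32, w_3 = -196. This suggests w_t = 2·3^t - 2·5^t.
When t = 1: the formula gives -4 = -4 = w_1.
Suppose the result is true for t = r, so w_r = 2·3^r - 2·5^r.
Then w_{r+1} = 3·w_r - 4·5^r = 3·(2·3^r - 2·5^r) - 4·5^r = 2·3^(r + 1) - 2·5^(r + 1),
which is the claimed formula at t = r+1.
Hence, by induction on t, the claim holds for every t ≥ 1.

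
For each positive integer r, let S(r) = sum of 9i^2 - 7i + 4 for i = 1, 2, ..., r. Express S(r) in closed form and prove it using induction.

We claim S(r) = r(3r^2 + r + 2) for all r ≥ 1.
Base case (r = 1): S(1) = 6, and the closed form gives 6. They agree.
Inductive step: assume the claim holds for r = i, so S(i) = i(3i^2 + i + 2).
Then S(i+1) = S(i) + (9i^2 + 11i + 6) = (i(3i^2 + i + 2)) + (9i^2 + 11i + 6).
Simplifying, S(i+1) = (i + 1)(3i^2 + 7i + 6) = (i+1)(3(i+1)^2 + (i+1) + 2),
which is the closed form with r = i+1.
Hence, by induction on r, the claim holds for every r ≥ 1.

S(r) = r(3r^2 + r + 2)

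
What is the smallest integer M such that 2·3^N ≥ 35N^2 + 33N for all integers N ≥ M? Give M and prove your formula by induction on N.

M = 6

At N = 5: 486 < 1040, so the inequality fails and M ≥ 6. We prove 2·3^N ≥ 35N^2 + 33N for all N ≥ 6.
Base step (N = 6): 2·3^N = 1458 and 35N^2 + 33N = 1458, so 1458 ≥ 1458.
For the inductive step, assume it holds for an arbitrary r ≥ 6, so 2·3^r ≥ 35r^2 + 33r.
Then 2·3^(r + 1) = 3·(2·3^r) ≥ 3·(35r^2 + 33r).
Also, for r ≥ 6 we have 3·(35r^2 + 33r) ≥ 35(r+1)^2 + 33(r+1), since 3·(35r^2 + 33r) − (35(r+1)^2 + 33(r+1)) = 70r^2 - 4r - 68, which is nonnegative for all r ≥ 6.
Combining, 2·3^(r + 1) ≥ 35(r+1)^2 + 33(r+1).
By the principle of mathematical induction, the result holds for all N ≥ 6.
Hence the smallest such M is 6.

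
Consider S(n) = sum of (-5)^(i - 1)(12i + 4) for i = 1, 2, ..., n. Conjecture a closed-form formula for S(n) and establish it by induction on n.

We claim S(n) = -(-5)^n(2n + 1) + 1 for all n ≥ 1.
When n = 1: S(1) = 16, and the closed form gives 16. They agree.
Inductive step: suppose the statement holds for some i ≥ 1, so S(i) = -(-5)^i(2i + 1) + 1.
Then S(i+1) = S(i) + ((-5)^i(12i + 16)) = (-(-5)^i(2i + 1) + 1) + ((-5)^i(12i + 16)).
Simplifying, S(i+1) = 10(-5)^i·i + 15(-5)^i + 1 = -(-5)^(i+1)(2(i+1) + 1) + 1,
which is the closed form with n = i+1.
Hence, by induction on n, the claim holds for every n ≥ 1.

S(n) = -(-5)^n(2n + 1) + 1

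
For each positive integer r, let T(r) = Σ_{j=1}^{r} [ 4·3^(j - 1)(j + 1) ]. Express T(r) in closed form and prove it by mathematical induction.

We claim T(r) = 3^r(2r + 1) - 1 for all r ≥ 1.
Base step (r = 1): T(1) = 8, and the closed form gives 8. They agree.
Inductive step: assume the claim holds for r = j, so T(j) = 3^j(2j + 1) - 1.
Then T(j+1) = T(j) + (4·3^j(j + 2)) = (3^j(2j + 1) - 1) + (4·3^j(j + 2)).
Simplifying, T(j+1) = 6·3^j·j + 9·3^j - 1 = 3^(j+1)(2(j+1) + 1) - 1,
which is the closed form with r = j+1.
By the principle of mathematical induction, the result holds for all r ≥ 1.

T(r) = 3^r(2r + 1) - 1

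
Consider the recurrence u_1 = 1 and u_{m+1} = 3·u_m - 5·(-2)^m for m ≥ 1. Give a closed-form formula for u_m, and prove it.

Computing the first terms: u_1 = 1, u_2 = 13, u_3 = 19. This suggests u_m = (-2)^m + 3^m.
Base case (m = 1): the formula gives 1 = 1 = u_1.
For the inductive step, assume it holds for an arbitrary p ≥ 1, so u_p = (-2)^p + 3^p.
Then u_{p+1} = 3·u_p - 5·(-2)^p = 3·((-2)^p + 3^p) - 5·(-2)^p = (-2)^(p + 1) + 3^(p + 1),
which is the claimed formula at m = p+1.
By the principle of mathematical induction, the result holds for all m ≥ 1.

u_m = (-2)^m + 3^m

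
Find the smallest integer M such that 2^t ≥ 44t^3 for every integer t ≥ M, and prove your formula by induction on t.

At t = 17: 131072 < 216172, so the inequality fails and M ≥ 18. We prove 2^t ≥ 44t^3 for all t ≥ 18.
For the base case t = 18: 2^t = 262144 and 44t^3 = 256608, so 262144 ≥ 256608.
Inductive step: suppose the statement holds for some j ≥ 18, so 2^j ≥ 44j^3.
Then 2^(j + 1) = 2·(2^j) ≥ 2·(44j^3).
Also, for j ≥ 18 we have 2·(44j^3) ≥ 44(j+1)^3, since 2 ≥ (1 + 1/j)^3 for all j ≥ 18.
Combining, 2^(j + 1) ≥ 44(j+1)^3.
This completes the induction.
Hence the smallest such M is 18.

M = 18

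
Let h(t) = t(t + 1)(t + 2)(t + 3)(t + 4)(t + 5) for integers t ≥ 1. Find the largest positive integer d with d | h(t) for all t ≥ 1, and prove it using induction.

d = 720

Computing the first values: h(1) = 720 and h(2) = 5040; gcd(720, 5040) = 720, so d ≤ 720.
We prove 720 | t(t + 1)(t + 2)(t + 3)(t + 4)(t + 5) for all t ≥ 1 by induction on t.
For the base case t = 1: h(1) = 720 = 720·(1), so 720 | h(1).
For the inductive step, assume it holds for an arbitrary r ≥ 1, i.e. 720 | h(r). Then
h(r+1) − h(r) = (r+1)·(r+2)·(r+3)·(r+4)·(r+5)·(r+6) − r·(r+1)·(r+2)·(r+3)·(r+4)·(r+5) = (r+1)·(r+2)·(r+3)·(r+4)·(r+5)·[(r+6) − r] = 6·(r+1)·(r+2)·(r+3)·(r+4)·(r+5). The product of 5 consecutive integers is divisible by (5)! = 120, so h(r+1) − h(r) is divisible by 6·120 = 720. By the inductive hypothesis 720 | h(r), hence 720 | h(r+1).
Hence, by induction on t, the claim holds for every t ≥ 1.
Therefore the largest such d is 720.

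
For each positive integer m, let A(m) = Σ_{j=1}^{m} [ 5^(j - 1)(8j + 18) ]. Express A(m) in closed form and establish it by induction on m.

A(m) = 2·5^m(m + 2) - 4

We claim A(m) = 2·5^m(m + 2) - 4 for all m ≥ 1.
For the base case m = 1: A(1) = 26, and the closed form gives 26. They agree.
For the inductive step, assume it holds for an arbitrary j ≥ 1, so A(j) = 2·5^j(j + 2) - 4.
Then A(j+1) = A(j) + (5^j(8j + 26)) = (2·5^j(j + 2) - 4) + (5^j(8j + 26)).
Simplifying, A(j+1) = 10·5^j·j + 30·5^j - 4 = 2·5^(j+1)((j+1) + 2) - 4,
which is the closed form with m = j+1.
Hence, by induction on m, the claim holds for every m ≥ 1.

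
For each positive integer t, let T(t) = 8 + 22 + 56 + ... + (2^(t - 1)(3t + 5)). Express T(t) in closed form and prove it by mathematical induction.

We claim T(t) = 2^t(3t + 2) - 2 for all t ≥ 1.
When t = 1: T(1) = 8, and the closed form gives 8. They agree.
Inductive step: suppose the statement holds for some j ≥ 1, so T(j) = 2^j(3j + 2) - 2.
Then T(j+1) = T(j) + (2^j(3j + 8)) = (2^j(3j + 2) - 2) + (2^j(3j + 8)).
Simplifying, T(j+1) = 6·2^j·j + 10·2^j - 2 = 2^(j+1)(3(j+1) + 2) - 2,
which is the closed form with t = j+1.
Hence, by induction on t, the claim holds for every t ≥ 1.

T(t) = 2^t(3t + 2) - 2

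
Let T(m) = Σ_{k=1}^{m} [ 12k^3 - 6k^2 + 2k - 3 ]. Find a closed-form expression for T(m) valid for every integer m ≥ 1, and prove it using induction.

We claim T(m) = m(3m^3 + 4m^2 + m - 3) for all m ≥ 1.
When m = 1: T(1) = 5, and the closed form gives 5. They agree.
For the inductive step, assume it holds for an arbitrary k ≥ 1, so T(k) = k(3k^3 + 4k^2 + k - 3).
Then T(k+1) = T(k) + (12k^3 + 30k^2 + 26k + 5) = (k(3k^3 + 4k^2 + k - 3)) + (12k^3 + 30k^2 + 26k + 5).
Simplifying, T(k+1) = (k + 1)(3k^3 + 13k^2 + 18k + 5) = (k+1)(3(k+1)^3 + 4(k+1)^2 + (k+1) - 3),
which is the closed form with m = k+1.
This completes the induction.

T(m) = m(3m^3 + 4m^2 + m - 3)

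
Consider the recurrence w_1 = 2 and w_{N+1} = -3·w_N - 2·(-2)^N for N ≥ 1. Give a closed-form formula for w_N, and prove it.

Computing the first terms: w_1 = 2, w_2 = -2, w_3 = -2. This suggests w_N = (-2)^(N + 1) - 2(-3)^(N - 1).
For the base case N = 1: the formula gives 2 = 2 = w_1.
Inductive step: suppose the statement holds for some i ≥ 1, so w_i = (-2)^(i + 1) - 2(-3)^(i - 1).
Then w_{i+1} = -3·w_i - 2·(-2)^i = -3·((-2)^(i + 1) - 2(-3)^(i - 1)) - 2·(-2)^i = (-2)^(i + 2) - 2(-3)^i = (-2)^((i+1) + 1) - 2(-3)^((i+1) - 1),
which is the claimed formula at N = i+1.
By the principle of mathematical induction, the result holds for all N ≥ 1.

w_N = (-2)^(N + 1) - 2(-3)^(N - 1)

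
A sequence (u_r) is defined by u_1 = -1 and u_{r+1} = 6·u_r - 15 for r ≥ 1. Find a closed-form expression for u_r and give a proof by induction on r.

u_r = -4·6^(r - 1) + 3

Computing the first terms: u_1 = -1, u_2 = -21, u_3 = -141. This suggests u_r = -4·6^(r - 1) + 3.
When r = 1: the formula gives -1 = -1 = u_1.
For the inductive step, assume it holds for an arbitrary j ≥ 1, so u_j = -4·6^(j - 1) + 3.
Then u_{j+1} = 6·u_j - 15 = 6·(-4·6^(j - 1) + 3) - 15 = -4·6^j + 3 = -4·6^((j+1) - 1) + 3,
which is the claimed formula at r = j+1.
This completes the induction.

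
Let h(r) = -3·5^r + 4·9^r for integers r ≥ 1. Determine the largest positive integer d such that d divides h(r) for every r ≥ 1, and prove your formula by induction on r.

Computing the first values: h(1) = 21 and h(2) = 249; gcd(21, 249) = 3, so d ≤ 3.
We prove 3 | -3·5^r + 4·9^r for all r ≥ 1 by induction on r.
Base case (r = 1): h(1) = 21 = 3·(7), so 3 | h(1).
For the inductive step, assume it holds for an arbitrary m ≥ 1, i.e. 3 | h(m). Then
h(m+1) − 9·h(m) = (-3·5^(m+1) + 4·9^(m+1)) − 9·(-3·5^m + 4·9^m) = (-3)·5^m·(5 − 9) = (12)·5^m. Since 3 | h(m) by the inductive hypothesis, 3 | 9·h(m); and 3 | 12 since 12 = 3·4. Therefore 3 | h(m+1).
Hence, by induction on r, the claim holds for every r ≥ 1.
Therefore the largest such d is 3.

d = 3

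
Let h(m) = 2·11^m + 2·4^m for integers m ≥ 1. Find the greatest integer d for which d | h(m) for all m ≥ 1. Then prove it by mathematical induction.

Computing the first values: h(1) = 30 and h(2) = 274; gcd(30, 274) = 2, so d ≤ 2.
We prove 2 | 2·11^m + 2·4^m for all m ≥ 1 by induction on m.
Base step (m = 1): h(1) = 30 = 2·(15), so 2 | h(1).
Inductive step: suppose the statement holds for some i ≥ 1, i.e. 2 | h(i). Then
h(i+1) − 11·h(i) = (2·11^(i+1) + 2·4^(i+1)) − 11·(2·11^i + 2·4^i) = (2)·4^i·(4 − 11) = (-14)·4^i. Since 2 | h(i) by the inductive hypothesis, 2 | 11·h(i); and 2 | -14 since -14 = 2·-7. Therefore 2 | h(i+1).
Hence, by induction on m, the claim holds for every m ≥ 1.
Therefore the largest such d is 2.

d = 2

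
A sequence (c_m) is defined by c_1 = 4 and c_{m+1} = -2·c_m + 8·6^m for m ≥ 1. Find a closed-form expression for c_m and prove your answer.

Computing the first terms: c_1 = 4, c_2 = 40, c_3 = 208. This suggests c_m = (-2)^m + 6^m.
For the base case m = 1: the formula gives 4 = 4 = c_1.
For the inductive step, assume it holds for an arbitrary p ≥ 1, so c_p = (-2)^p + 6^p.
Then c_{p+1} = -2·c_p + 8·6^p = -2·((-2)^p + 6^p) + 8·6^p = (-2)^(p + 1) + 6^(p + 1),
which is the claimed formula at m = p+1.
By induction, the statement is established for all m ≥ 1.

c_m = (-2)^m + 6^m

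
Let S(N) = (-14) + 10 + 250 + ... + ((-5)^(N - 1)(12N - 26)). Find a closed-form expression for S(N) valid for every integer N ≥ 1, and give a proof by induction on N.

We claim S(N) = 2(-5)^N(-N + 2) - 4 for all N ≥ 1.
Base step (N = 1): S(1) = -14, and the closed form gives -14. They agree.
For the inductive step, assume it holds for an arbitrary i ≥ 1, so S(i) = 2(-5)^i(-i + 2) - 4.
Then S(i+1) = S(i) + ((-5)^i(12i - 14)) = (2(-5)^i(-i + 2) - 4) + ((-5)^i(12i - 14)).
Simplifying, S(i+1) = 10(-5)^i·i - 10(-5)^i - 4 = 2(-5)^(i+1)(-(i+1) + 2) - 4,
which is the closed form with N = i+1.
Hence, by induction on N, the claim holds for every N ≥ 1.

S(N) = 2(-5)^N(-N + 2) - 4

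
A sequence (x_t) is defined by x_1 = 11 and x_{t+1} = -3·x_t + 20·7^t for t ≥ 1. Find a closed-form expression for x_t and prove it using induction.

x_t = (-3)^t + 2·7^t

Computing the first terms: x_1 = 11, x_2 = 107, x_3 = 659. This suggests x_t = (-3)^t + 2·7^t.
Base step (t = 1): the formula gives 11 = 11 = x_1.
Inductive step: suppose the statement holds for some i ≥ 1, so x_i = (-3)^i + 2·7^i.
Then x_{i+1} = -3·x_i + 20·7^i = -3·((-3)^i + 2·7^i) + 20·7^i = (-3)^(i + 1) + 2·7^(i + 1),
which is the claimed formula at t = i+1.
By induction, the statement is established for all t ≥ 1.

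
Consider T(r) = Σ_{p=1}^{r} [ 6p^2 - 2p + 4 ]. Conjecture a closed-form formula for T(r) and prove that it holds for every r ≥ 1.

We claim T(r) = 2r(r^2 + r + 2) for all r ≥ 1.
For the base case r = 1: T(1) = 8, and the closed form gives 8. They agree.
Inductive step: assume the claim holds for r = p, so T(p) = 2p(p^2 + p + 2).
Then T(p+1) = T(p) + (6p^2 + 10p + 8) = (2p(p^2 + p + 2)) + (6p^2 + 10p + 8).
Simplifying, T(p+1) = 2(p + 1)(p^2 + 3p + 4) = 2(p+1)((p+1)^2 + (p+1) + 2),
which is the closed form with r = p+1.
This completes the induction.

T(r) = 2r(r^2 + r + 2)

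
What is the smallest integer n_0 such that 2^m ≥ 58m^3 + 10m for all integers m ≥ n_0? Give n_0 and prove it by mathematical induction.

n_0 = 19

At m = 18: 262144 < 338436, so the inequality fails and n_0 ≥ 19. We prove 2^m ≥ 58m^3 + 10m for all m ≥ 19.
Base step (m = 19): 2^m = 524288 and 58m^3 + 10m = 398012, so 524288 ≥ 398012.
For the inductive step, assume it holds for an arbitrary i ≥ 19, so 2^i ≥ 58i^3 + 10i.
Then 2^(i + 1) = 2·(2^i) ≥ 2·(58i^3 + 10i).
Also, for i ≥ 19 we have 2·(58i^3 + 10i) ≥ 58(i+1)^3 + 10(i+1), since 2·(58i^3 + 10i) − (58(i+1)^3 + 10(i+1)) = 58i^3 - 174i^2 - 164i - 68, which is nonnegative for all i ≥ 19.
Combining, 2^(i + 1) ≥ 58(i+1)^3 + 10(i+1).
By induction, the statement is established for all m ≥ 19.
Hence the smallest such n_0 is 19.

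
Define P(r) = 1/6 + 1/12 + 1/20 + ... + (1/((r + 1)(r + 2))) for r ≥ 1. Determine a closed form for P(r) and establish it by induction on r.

We claim P(r) = r/(2(r + 2)) for all r ≥ 1.
Base case (r = 1): P(1) = 1/6, and the closed form gives 1/6. They agree.
For the inductive step, assume it holds for an arbitrary m ≥ 1, so P(m) = m/(2(m + 2)).
Then P(m+1) = P(m) + (1/((m + 2)(m + 3))) = (m/(2(m + 2))) + (1/((m + 2)(m + 3))).
Simplifying, P(m+1) = (m + 1)/(2(m + 3)) = (m+1)/(2((m+1) + 2)),
which is the closed form with r = m+1.
This completes the induction.

P(r) = r/(2(r + 2))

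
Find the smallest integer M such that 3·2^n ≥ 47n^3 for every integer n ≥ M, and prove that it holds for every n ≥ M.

M = 16

At n = 15: 98304 < 158625, so the inequality fails and M ≥ 16. We prove 3·2^n ≥ 47n^3 for all n ≥ 16.
When n = 16: 3·2^n = 196608 and 47n^3 = 192512, so 196608 ≥ 192512.
For the inductive step, assume it holds for an arbitrary p ≥ 16, so 3·2^p ≥ 47p^3.
Then 3·2^(p + 1) = 2·(3·2^p) ≥ 2·(47p^3).
Also, for p ≥ 16 we have 2·(47p^3) ≥ 47(p+1)^3, since 2 ≥ (1 + 1/p)^3 for all p ≥ 16.
Combining, 3·2^(p + 1) ≥ 47(p+1)^3.
By the principle of mathematical induction, the result holds for all n ≥ 16.
Hence the smallest such M is 16.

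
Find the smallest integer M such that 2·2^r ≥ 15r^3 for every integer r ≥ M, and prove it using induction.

M = 15

At r = 14: 32768 < 41160, so the inequality fails and M ≥ 15. We prove 2·2^r ≥ 15r^3 for all r ≥ 15.
For the base case r = 15: 2·2^r = 65536 and 15r^3 = 50625, so 65536 ≥ 50625.
Suppose the result is true for r = j, so 2·2^j ≥ 15j^3.
Then 2·2^(j + 1) = 2·(2·2^j) ≥ 2·(15j^3).
Also, for j ≥ 15 we have 2·(15j^3) ≥ 15(j+1)^3, since 2 ≥ (1 + 1/j)^3 for all j ≥ 15.
Combining, 2·2^(j + 1) ≥ 15(j+1)^3.
Hence, by induction on r, the claim holds for every r ≥ 15.
Hence the smallest such M is 15.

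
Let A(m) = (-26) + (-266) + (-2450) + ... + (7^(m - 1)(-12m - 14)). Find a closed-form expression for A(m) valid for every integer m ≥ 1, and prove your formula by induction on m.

A(m) = -2·7^m(m + 1) + 2

We claim A(m) = -2·7^m(m + 1) + 2 for all m ≥ 1.
For the base case m = 1: A(1) = -26, and the closed form gives -26. They agree.
For the inductive step, assume it holds for an arbitrary k ≥ 1, so A(k) = -2·7^k(k + 1) + 2.
Then A(k+1) = A(k) + (7^k(-12k - 26)) = (-2·7^k(k + 1) + 2) + (7^k(-12k - 26)).
Simplifying, A(k+1) = -14·7^k·k - 28·7^k + 2 = -2·7^(k+1)((k+1) + 1) + 2,
which is the closed form with m = k+1.
Hence, by induction on m, the claim holds for every m ≥ 1.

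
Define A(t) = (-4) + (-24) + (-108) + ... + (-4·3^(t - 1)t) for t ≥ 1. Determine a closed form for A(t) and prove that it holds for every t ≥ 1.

We claim A(t) = 3^t(-2t + 1) - 1 for all t ≥ 1.
When t = 1: A(1) = -4, and the closed form gives -4. They agree.
For the inductive step, assume it holds for an arbitrary r ≥ 1, so A(r) = 3^r(-2r + 1) - 1.
Then A(r+1) = A(r) + (4·3^r(-r - 1)) = (3^r(-2r + 1) - 1) + (4·3^r(-r - 1)).
Simplifying, A(r+1) = -6·3^r·r - 3·3^r - 1 = 3^(r+1)(-2(r+1) + 1) - 1,
which is the closed form with t = r+1.
By the principle of mathematical induction, the result holds for all t ≥ 1.

A(t) = 3^t(-2t + 1) - 1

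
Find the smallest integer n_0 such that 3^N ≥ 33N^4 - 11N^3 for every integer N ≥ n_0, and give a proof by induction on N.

At N = 12: 531441 < 665280, so the inequality fails and n_0 ≥ 13. We prove 3^N ≥ 33N^4 - 11N^3 for all N ≥ 13.
For the base case N = 13: 3^N = 1594323 and 33N^4 - 11N^3 = 918346, so 1594323 ≥ 918346.
Suppose the result is true for N = m, so 3^m ≥ 33m^4 - 11m^3.
Then 3^(m + 1) = 3·(3^m) ≥ 3·(33m^4 - 11m^3).
Also, for m ≥ 13 we have 3·(33m^4 - 11m^3) ≥ 33(m+1)^4 - 11(m+1)^3, since 3·(33m^4 - 11m^3) − (33(m+1)^4 - 11(m+1)^3) = 66m^4 - 154m^3 - 165m^2 - 99m - 22, which is nonnegative for all m ≥ 13.
Combining, 3^(m + 1) ≥ 33(m+1)^4 - 11(m+1)^3.
Hence, by induction on N, the claim holds for every N ≥ 13.
Hence the smallest such n_0 is 13.

n_0 = 13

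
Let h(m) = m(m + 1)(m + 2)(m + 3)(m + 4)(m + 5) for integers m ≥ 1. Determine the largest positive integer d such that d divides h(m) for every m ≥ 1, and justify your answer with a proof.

Computing the first values: h(1) = 720 and h(2) = 5040; gcd(720, 5040) = 720, so d ≤ 720.
We prove 720 | m(m + 1)(m + 2)(m + 3)(m + 4)(m + 5) for all m ≥ 1 by induction on m.
When m = 1: h(1) = 720 = 720·(1), so 720 | h(1).
Inductive step: suppose the statement holds for some i ≥ 1, i.e. 720 | h(i). Then
h(i+1) − h(i) = (i+1)·(i+2)·(i+3)·(i+4)·(i+5)·(i+6) − i·(i+1)·(i+2)·(i+3)·(i+4)·(i+5) = (i+1)·(i+2)·(i+3)·(i+4)·(i+5)·[(i+6) − i] = 6·(i+1)·(i+2)·(i+3)·(i+4)·(i+5). The product of 5 consecutive integers is divisible by (5)! = 120, so h(i+1) − h(i) is divisible by 6·120 = 720. By the inductive hypothesis 720 | h(i), hence 720 | h(i+1).
This completes the induction.
Therefore the largest such d is 720.

d = 720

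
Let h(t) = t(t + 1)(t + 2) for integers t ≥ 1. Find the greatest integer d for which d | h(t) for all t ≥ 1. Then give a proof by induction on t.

Computing the first values: h(1) = 6 and h(2) = 24; gcd(6, 24) = 6, so d ≤ 6.
We prove 6 | t(t + 1)(t + 2) for all t ≥ 1 by induction on t.
For the base case t = 1: h(1) = 6 = 6·(1), so 6 | h(1).
For the inductive step, assume it holds for an arbitrary r ≥ 1, i.e. 6 | h(r). Then
h(r+1) − h(r) = (r+1)·(r+2)·(r+3) − r·(r+1)·(r+2) = (r+1)·(r+2)·[(r+3) − r] = 3·(r+1)·(r+2). The product of 2 consecutive integers is divisible by (2)! = 2, so h(r+1) − h(r) is divisible by 3·2 = 6. By the inductive hypothesis 6 | h(r), hence 6 | h(r+1).
This completes the induction.
Therefore the largest such d is 6.

d = 6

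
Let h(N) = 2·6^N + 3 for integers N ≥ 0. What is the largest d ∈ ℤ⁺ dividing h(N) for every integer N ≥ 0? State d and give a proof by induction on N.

Computing the first values: h(0) = 5 and h(1) = 15; gcd(5, 15) = 5, so d ≤ 5.
We prove 5 | 2·6^N + 3 for all N ≥ 0 by induction on N.
For the base case N = 0: h(0) = 5 = 5·(1), so 5 | h(0).
Inductive step: assume the claim holds for N = p, i.e. 5 | h(p). Then
h(p+1) = 2·6^(p+1) + 3 = 6·(2·6^p + 3) - 15 = 6·h(p) - 15. The first term is divisible by 5 by the inductive hypothesis, and -15 is divisible by 5. Hence 5 | h(p+1).
By the principle of mathematical induction, the result holds for all N ≥ 0.
Therefore the largest such d is 5.

d = 5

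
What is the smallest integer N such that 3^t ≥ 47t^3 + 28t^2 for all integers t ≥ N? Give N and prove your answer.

At t = 9: 19683 < 36531, so the inequality fails and N ≥ 10. We prove 3^t ≥ 47t^3 + 28t^2 for all t ≥ 10.
Base case (t = 10): 3^t = 59049 and 47t^3 + 28t^2 = 49800, so 59049 ≥ 49800.
Inductive step: assume the claim holds for t = p, so 3^p ≥ 47p^3 + 28p^2.
Then 3^(p + 1) = 3·(3^p) ≥ 3·(47p^3 + 28p^2).
Also, for p ≥ 10 we have 3·(47p^3 + 28p^2) ≥ 47(p+1)^3 + 28(p+1)^2, since 3·(47p^3 + 28p^2) − (47(p+1)^3 + 28(p+1)^2) = 94p^3 - 85p^2 - 197p - 75, which is nonnegative for all p ≥ 10.
Combining, 3^(p + 1) ≥ 47(p+1)^3 + 28(p+1)^2.
This completes the induction.
Hence the smallest such N is 10.

N = 10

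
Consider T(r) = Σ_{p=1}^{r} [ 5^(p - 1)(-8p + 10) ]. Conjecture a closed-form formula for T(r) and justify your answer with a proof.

We claim T(r) = 5^r(-2r + 3) - 3 for all r ≥ 1.
Base step (r = 1): T(1) = 2, and the closed form gives 2. They agree.
Suppose the result is true for r = p, so T(p) = 5^p(-2p + 3) - 3.
Then T(p+1) = T(p) + (5^p(-8p + 2)) = (5^p(-2p + 3) - 3) + (5^p(-8p + 2)).
Simplifying, T(p+1) = -10·5^p·p + 5·5^p - 3 = 5^(p+1)(-2(p+1) + 3) - 3,
which is the closed form with r = p+1.
By the principle of mathematical induction, the result holds for all r ≥ 1.

T(r) = 5^r(-2r + 3) - 3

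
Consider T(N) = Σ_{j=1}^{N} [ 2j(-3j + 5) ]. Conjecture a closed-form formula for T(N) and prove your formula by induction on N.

We claim T(N) = -2N(N - 2)(N + 1) for all N ≥ 1.
Base case (N = 1): T(1) = 4, and the closed form gives 4. They agree.
Inductive step: suppose the statement holds for some j ≥ 1, so T(j) = 2j(-j^2 + j + 2).
Then T(j+1) = T(j) + (-6j^2 - 2j + 4) = (2j(-j^2 + j + 2)) + (-6j^2 - 2j + 4).
Simplifying, T(j+1) = -2(j - 1)(j + 1)(j + 2) = -2(j+1)((j+1) - 2)((j+1) + 1),
which is the closed form with N = j+1.
By the principle of mathematical induction, the result holds for all N ≥ 1.

T(N) = -2N(N - 2)(N + 1)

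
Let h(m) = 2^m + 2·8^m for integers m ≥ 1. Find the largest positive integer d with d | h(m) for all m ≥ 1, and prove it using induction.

d = 6

Computing the first values: h(1) = 18 and h(2) = 132; gcd(18, 132) = 6, so d ≤ 6.
We prove 6 | 2^m + 2·8^m for all m ≥ 1 by induction on m.
When m = 1: h(1) = 18 = 6·(3), so 6 | h(1).
For the inductive step, assume it holds for an arbitrary i ≥ 1, i.e. 6 | h(i). Then
h(i+1) − 8·h(i) = (2^(i+1) + 2·8^(i+1)) − 8·(2^i + 2·8^i) = (1)·2^i·(2 − 8) = (-6)·2^i. Since 6 | h(i) by the inductive hypothesis, 6 | 8·h(i); and 6 | -6 since -6 = 6·-1. Therefore 6 | h(i+1).
Hence, by induction on m, the claim holds for every m ≥ 1.
Therefore the largest such d is 6.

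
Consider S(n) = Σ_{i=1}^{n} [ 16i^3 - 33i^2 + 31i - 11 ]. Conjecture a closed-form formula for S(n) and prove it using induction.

We claim S(n) = n(4n^3 - 3n^2 + 3n - 1) for all n ≥ 1.
Base step (n = 1): S(1) = 3, and the closed form gives 3. They agree.
For the inductive step, assume it holds for an arbitrary i ≥ 1, so S(i) = i(4i^3 - 3i^2 + 3i - 1).
Then S(i+1) = S(i) + (16i^3 + 15i^2 + 13i + 3) = (i(4i^3 - 3i^2 + 3i - 1)) + (16i^3 + 15i^2 + 13i + 3).
Simplifying, S(i+1) = (i + 1)(4i^3 + 9i^2 + 9i + 3) = (i+1)(4(i+1)^3 - 3(i+1)^2 + 3(i+1) - 1),
which is the closed form with n = i+1.
This completes the induction.

S(n) = n(4n^3 - 3n^2 + 3n - 1)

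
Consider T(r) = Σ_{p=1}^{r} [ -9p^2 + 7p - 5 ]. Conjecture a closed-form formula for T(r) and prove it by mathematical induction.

T(r) = -r(3r^2 + r + 3)

We claim T(r) = -r(3r^2 + r + 3) for all r ≥ 1.
When r = 1: T(1) = -7, and the closed form gives -7. They agree.
Suppose the result is true for r = p, so T(p) = p(-3p^2 - p - 3).
Then T(p+1) = T(p) + (7p - 9(p + 1)^2 + 2) = (p(-3p^2 - p - 3)) + (7p - 9(p + 1)^2 + 2).
Simplifying, T(p+1) = -(p + 1)(3p^2 + 7p + 7) = -(p+1)(3(p+1)^2 + (p+1) + 3),
which is the closed form with r = p+1.
By induction, the statement is established for all r ≥ 1.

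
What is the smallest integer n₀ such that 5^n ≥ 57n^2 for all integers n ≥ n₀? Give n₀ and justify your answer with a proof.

n₀ = 5

At n = 4: 625 < 912, so the inequality fails and n₀ ≥ 5. We prove 5^n ≥ 57n^2 for all n ≥ 5.
Base step (n = 5): 5^n = 3125 and 57n^2 = 1425, so 3125 ≥ 1425.
Inductive step: suppose the statement holds for some k ≥ 5, so 5^k ≥ 57k^2.
Then 5^(k + 1) = 5·(5^k) ≥ 5·(57k^2).
Also, for k ≥ 5 we have 5·(57k^2) ≥ 57(k+1)^2, since 5 ≥ (1 + 1/k)^2 for all k ≥ 5.
Combining, 5^(k + 1) ≥ 57(k+1)^2.
By induction, the statement is established for all n ≥ 5.
Hence the smallest such n₀ is 5.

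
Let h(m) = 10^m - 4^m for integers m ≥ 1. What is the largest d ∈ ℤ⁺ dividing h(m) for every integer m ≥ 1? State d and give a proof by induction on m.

d = 6

Computing the first values: h(1) = 6 and h(2) = 84; gcd(6, 84) = 6, so d ≤ 6.
We prove 6 | 10^m - 4^m for all m ≥ 1 by induction on m.
Base case (m = 1): h(1) = 6 = 6·(1), so 6 | h(1).
For the inductive step, assume it holds for an arbitrary k ≥ 1, i.e. 6 | h(k). Then
10^{k+1} − 4^{k+1} = 10·10^k − 4·4^k = 10·(10^k − 4^k) + (6)·4^k. The first term is divisible by 6 by the inductive hypothesis, and the second term (6)·4^k is divisible by 6 since 6 | 6. Hence 6 | h(k+1).
This completes the induction.
Therefore the largest such d is 6.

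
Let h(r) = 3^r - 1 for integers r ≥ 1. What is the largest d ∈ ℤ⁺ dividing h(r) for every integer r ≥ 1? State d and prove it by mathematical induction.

d = 2

Computing the first values: h(1) = 2 and h(2) = 8; gcd(2, 8) = 2, so d ≤ 2.
We prove 2 | 3^r - 1 for all r ≥ 1 by induction on r.
Base step (r = 1): h(1) = 2 = 2·(1), so 2 | h(1).
Inductive step: suppose the statement holds for some i ≥ 1, i.e. 2 | h(i). Then
3^{i+1} − 1^{i+1} = 3·3^i − 1·1^i = 3·(3^i − 1^i) + (2)·1^i. The first term is divisible by 2 by the inductive hypothesis, and the second term (2)·1^i is divisible by 2 since 2 | 2. Hence 2 | h(i+1).
Hence, by induction on r, the claim holds for every r ≥ 1.
Therefore the largest such d is 2.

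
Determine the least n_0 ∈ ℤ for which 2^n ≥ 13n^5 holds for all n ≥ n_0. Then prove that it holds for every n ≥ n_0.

At n = 27: 134217728 < 186535791, so the inequality fails and n_0 ≥ 28. We prove 2^n ≥ 13n^5 for all n ≥ 28.
When n = 28: 2^n = 268435456 and 13n^5 = 223734784, so 268435456 ≥ 223734784.
For the inductive step, assume it holds for an arbitrary i ≥ 28, so 2^i ≥ 13i^5.
Then 2^(i + 1) = 2·(2^i) ≥ 2·(13i^5).
Also, for i ≥ 28 we have 2·(13i^5) ≥ 13(i+1)^5, since 2 ≥ (1 + 1/i)^5 for all i ≥ 28.
Combining, 2^(i + 1) ≥ 13(i+1)^5.
By the principle of mathematical induction, the result holds for all n ≥ 28.
Hence the smallest such n_0 is 28.

n_0 = 28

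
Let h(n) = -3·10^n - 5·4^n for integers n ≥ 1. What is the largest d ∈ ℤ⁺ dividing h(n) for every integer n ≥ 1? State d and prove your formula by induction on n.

Computing the first values: h(1) = -50 and h(2) = -380; gcd(-50, -380) = 10, so d ≤ 10.
We prove 10 | -3·10^n - 5·4^n for all n ≥ 1 by induction on n.
For the base case n = 1: h(1) = -50 = 10·(-5), so 10 | h(1).
For the inductive step, assume it holds for an arbitrary m ≥ 1, i.e. 10 | h(m). Then
h(m+1) − 10·h(m) = (-3·10^(m+1) - 5·4^(m+1)) − 10·(-3·10^m - 5·4^m) = (-5)·4^m·(4 − 10) = (30)·4^m. Since 10 | h(m) by the inductive hypothesis, 10 | 10·h(m); and 10 | 30 since 30 = 10·3. Therefore 10 | h(m+1).
Hence, by induction on n, the claim holds for every n ≥ 1.
Therefore the largest such d is 10.

d = 10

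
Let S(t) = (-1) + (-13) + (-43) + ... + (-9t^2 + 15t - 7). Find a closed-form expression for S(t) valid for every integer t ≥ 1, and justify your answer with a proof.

S(t) = -t(3t^2 - 3t + 1)

We claim S(t) = -t(3t^2 - 3t + 1) for all t ≥ 1.
For the base case t = 1: S(1) = -1, and the closed form gives -1. They agree.
Inductive step: suppose the statement holds for some k ≥ 1, so S(k) = k(-3k^2 + 3k - 1).
Then S(k+1) = S(k) + (15k - 9(k + 1)^2 + 8) = (k(-3k^2 + 3k - 1)) + (15k - 9(k + 1)^2 + 8).
Simplifying, S(k+1) = -(k + 1)(3k^2 + 3k + 1) = -(k+1)(3(k+1)^2 - 3(k+1) + 1),
which is the closed form with t = k+1.
By induction, the statement is established for all t ≥ 1.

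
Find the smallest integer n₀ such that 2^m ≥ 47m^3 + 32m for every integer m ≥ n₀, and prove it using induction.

n₀ = 19

At m = 18: 262144 < 274680, so the inequality fails and n₀ ≥ 19. We prove 2^m ≥ 47m^3 + 32m for all m ≥ 19.
When m = 19: 2^m = 524288 and 47m^3 + 32m = 322981, so 524288 ≥ 322981.
For the inductive step, assume it holds for an arbitrary j ≥ 19, so 2^j ≥ 47j^3 + 32j.
Then 2^(j + 1) = 2·(2^j) ≥ 2·(47j^3 + 32j).
Also, for j ≥ 19 we have 2·(47j^3 + 32j) ≥ 47(j+1)^3 + 32(j+1), since 2·(47j^3 + 32j) − (47(j+1)^3 + 32(j+1)) = 47j^3 - 141j^2 - 109j - 79, which is nonnegative for all j ≥ 19.
Combining, 2^(j + 1) ≥ 47(j+1)^3 + 32(j+1).
By the principle of mathematical induction, the result holds for all m ≥ 19.
Hence the smallest such n₀ is 19.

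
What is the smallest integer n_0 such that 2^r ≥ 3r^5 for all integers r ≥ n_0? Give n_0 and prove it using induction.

n_0 = 25

At r = 24: 16777216 < 23887872, so the inequality fails and n_0 ≥ 25. We prove 2^r ≥ 3r^5 for all r ≥ 25.
Base step (r = 25): 2^r = 33554432 and 3r^5 = 29296875, so 33554432 ≥ 29296875.
Suppose the result is true for r = j, so 2^j ≥ 3j^5.
Then 2^(j + 1) = 2·(2^j) ≥ 2·(3j^5).
Also, for j ≥ 25 we have 2·(3j^5) ≥ 3(j+1)^5, since 2 ≥ (1 + 1/j)^5 for all j ≥ 25.
Combining, 2^(j + 1) ≥ 3(j+1)^5.
By the principle of mathematical induction, the result holds for all r ≥ 25.
Hence the smallest such n_0 is 25.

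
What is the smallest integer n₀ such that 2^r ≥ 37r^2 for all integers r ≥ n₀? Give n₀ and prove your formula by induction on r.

n₀ = 13

At r = 12: 4096 < 5328, so the inequality fails and n₀ ≥ 13. We prove 2^r ≥ 37r^2 for all r ≥ 13.
Base step (r = 13): 2^r = 8192 and 37r^2 = 6253, so 8192 ≥ 6253.
Inductive step: suppose the statement holds for some m ≥ 13, so 2^m ≥ 37m^2.
Then 2^(m + 1) = 2·(2^m) ≥ 2·(37m^2).
Also, for m ≥ 13 we have 2·(37m^2) ≥ 37(m+1)^2, since 2 ≥ (1 + 1/m)^2 for all m ≥ 13.
Combining, 2^(m + 1) ≥ 37(m+1)^2.
This completes the induction.
Hence the smallest such n₀ is 13.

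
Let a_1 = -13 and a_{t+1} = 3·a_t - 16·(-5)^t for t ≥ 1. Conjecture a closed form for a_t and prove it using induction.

Computing the first terms: a_1 = -13, a_2 = 41, a_3 = -277. This suggests a_t = 2(-5)^t - 3^t.
Base step (t = 1): the formula gives -13 = -13 = a_1.
For the inductive step, assume it holds for an arbitrary p ≥ 1, so a_p = 2(-5)^p - 3^p.
Then a_{p+1} = 3·a_p - 16·(-5)^p = 3·(2(-5)^p - 3^p) - 16·(-5)^p = 2(-5)^(p + 1) - 3^(p + 1),
which is the claimed formula at t = p+1.
This completes the induction.

a_t = 2(-5)^t - 3^t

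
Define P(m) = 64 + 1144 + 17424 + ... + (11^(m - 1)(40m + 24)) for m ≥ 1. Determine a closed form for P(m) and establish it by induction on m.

P(m) = 2·11^m(2m + 1) - 2

We claim P(m) = 2·11^m(2m + 1) - 2 for all m ≥ 1.
When m = 1: P(1) = 64, and the closed form gives 64. They agree.
Suppose the result is true for m = j, so P(j) = 2·11^j(2j + 1) - 2.
Then P(j+1) = P(j) + (11^j(40j + 64)) = (2·11^j(2j + 1) - 2) + (11^j(40j + 64)).
Simplifying, P(j+1) = 44·11^j·j + 66·11^j - 2 = 2·11^(j+1)(2(j+1) + 1) - 2,
which is the closed form with m = j+1.
By the principle of mathematical induction, the result holds for all m ≥ 1.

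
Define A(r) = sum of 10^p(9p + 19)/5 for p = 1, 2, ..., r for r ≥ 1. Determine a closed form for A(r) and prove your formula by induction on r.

A(r) = 2·10^r(r + 2) - 4

We claim A(r) = 2·10^r(r + 2) - 4 for all r ≥ 1.
When r = 1: A(1) = 56, and the closed form gives 56. They agree.
Inductive step: suppose the statement holds for some p ≥ 1, so A(p) = 2·10^p(p + 2) - 4.
Then A(p+1) = A(p) + (10^p(18p + 56)) = (2·10^p(p + 2) - 4) + (10^p(18p + 56)).
Simplifying, A(p+1) = 20·10^p·p + 60·10^p - 4 = 2·10^(p+1)((p+1) + 2) - 4,
which is the closed form with r = p+1.
By induction, the statement is established for all r ≥ 1.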